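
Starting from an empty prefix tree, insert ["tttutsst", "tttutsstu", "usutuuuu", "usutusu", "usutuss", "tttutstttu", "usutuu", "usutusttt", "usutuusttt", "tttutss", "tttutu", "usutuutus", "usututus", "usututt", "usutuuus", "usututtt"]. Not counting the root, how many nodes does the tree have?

41

Count nodes per top-level branch (shared prefixes stored once):
  't'-branch (tttutss, tttutsst, tttutsstu, tttutstttu, tttutu): 14 nodes
  'u'-branch (usutuss, usutusttt, usutusu, usututt, usututtt, usututus, usutuu, usutuusttt, usutuutus, usutuuus, usutuuuu): 27 nodes
Sum: 41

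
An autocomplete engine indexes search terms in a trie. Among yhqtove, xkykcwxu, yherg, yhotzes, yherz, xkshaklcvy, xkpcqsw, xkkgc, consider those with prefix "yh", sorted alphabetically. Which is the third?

yhotzes

DFS of the "yh" subtree visits, in order: "yherg", "yherz", "yhotzes", "yhqtove"
Position 3: yhotzes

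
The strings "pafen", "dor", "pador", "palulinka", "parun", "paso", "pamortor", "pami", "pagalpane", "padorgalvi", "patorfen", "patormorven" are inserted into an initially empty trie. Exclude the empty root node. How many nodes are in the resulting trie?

For each word, the new-node count is its length minus the longest prefix already in the trie:
  "pafen" → 5 new (p, a, f, e, n)
  "dor" → 3 new (d, o, r)
  "pador" → prefix "pa" already present; 3 new (d, o, r)
  "palulinka" → prefix "pa" already present; 7 new (l, u, l, i, n, k, a)
  "parun" → prefix "pa" already present; 3 new (r, u, n)
  "paso" → prefix "pa" already present; 2 new (s, o)
  "pamortor" → prefix "pa" already present; 6 new (m, o, r, t, o, r)
  "pami" → prefix "pam" already present; 1 new (i)
  "pagalpane" → prefix "pa" already present; 7 new (g, a, l, p, a, n, e)
  "padorgalvi" → prefix "pador" already present; 5 new (g, a, l, v, i)
  "patorfen" → prefix "pa" already present; 6 new (t, o, r, f, e, n)
  "patormorven" → prefix "pator" already present; 6 new (m, o, r, v, e, n)
Total nodes = 5 + 3 + 3 + 7 + 3 + 2 + 6 + 1 + 7 + 5 + 6 + 6 = 54

54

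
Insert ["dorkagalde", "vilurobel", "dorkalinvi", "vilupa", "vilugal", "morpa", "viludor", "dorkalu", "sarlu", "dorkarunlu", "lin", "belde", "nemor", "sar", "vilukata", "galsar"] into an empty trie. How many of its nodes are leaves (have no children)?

A leaf is a node with no children — equivalently, the end of a word that is not a proper prefix of any other stored word.
Those words: "belde", "dorkagalde", "dorkalinvi", "dorkalu", "dorkarunlu", "galsar", "lin", "morpa", "nemor", "sarlu", "viludor", "vilugal", "vilukata", "vilupa", "vilurobel"
Leaf count: 15

15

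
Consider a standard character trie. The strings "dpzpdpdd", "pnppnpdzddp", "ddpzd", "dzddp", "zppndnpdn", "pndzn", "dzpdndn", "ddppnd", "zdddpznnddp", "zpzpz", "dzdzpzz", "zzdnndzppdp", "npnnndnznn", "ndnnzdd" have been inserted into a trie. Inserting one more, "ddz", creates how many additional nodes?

1

"dd" is already a path in the trie; the remaining "z" must be added.
Each of the 1 remaining characters creates one node.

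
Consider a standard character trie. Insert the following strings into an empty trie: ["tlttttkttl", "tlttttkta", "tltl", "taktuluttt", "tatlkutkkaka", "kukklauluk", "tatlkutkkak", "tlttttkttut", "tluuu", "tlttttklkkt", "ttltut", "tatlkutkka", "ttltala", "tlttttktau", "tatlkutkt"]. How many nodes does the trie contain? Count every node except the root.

For each word, the new-node count is its length minus the longest prefix already in the trie:
  "tlttttkttl" → 10 new (t, l, t, t, t, t, k, t, t, l)
  "tlttttkta" → prefix "tlttttkt" already present; 1 new (a)
  "tltl" → prefix "tlt" already present; 1 new (l)
  "taktuluttt" → prefix "t" already present; 9 new (a, k, t, u, l, u, t, t, t)
  "tatlkutkkaka" → prefix "ta" already present; 10 new (t, l, k, u, t, k, k, a, k, a)
  "kukklauluk" → 10 new (k, u, k, k, l, a, u, l, u, k)
  "tatlkutkkak" → prefix "tatlkutkkak" already present; 0 new (none)
  "tlttttkttut" → prefix "tlttttktt" already present; 2 new (u, t)
  "tluuu" → prefix "tl" already present; 3 new (u, u, u)
  "tlttttklkkt" → prefix "tlttttk" already present; 4 new (l, k, k, t)
  "ttltut" → prefix "t" already present; 5 new (t, l, t, u, t)
  "tatlkutkka" → prefix "tatlkutkka" already present; 0 new (none)
  "ttltala" → prefix "ttlt" already present; 3 new (a, l, a)
  "tlttttktau" → prefix "tlttttkta" already present; 1 new (u)
  "tatlkutkt" → prefix "tatlkutk" already present; 1 new (t)
Total nodes = 10 + 1 + 1 + 9 + 10 + 10 + 0 + 2 + 3 + 4 + 5 + 0 + 3 + 1 + 1 = 60

60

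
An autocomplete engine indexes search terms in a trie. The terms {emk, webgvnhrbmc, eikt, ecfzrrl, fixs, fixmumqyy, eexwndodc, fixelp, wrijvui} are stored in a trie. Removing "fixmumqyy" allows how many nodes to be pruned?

6

After clearing the end-marker at "fixmumqyy", prune upward until reaching a node still needed by another word.
The suffix "mumqyy" (6 nodes) is used only by "fixmumqyy"; the node for "fix" still has the child "s", so pruning stops there.
Nodes removed: 6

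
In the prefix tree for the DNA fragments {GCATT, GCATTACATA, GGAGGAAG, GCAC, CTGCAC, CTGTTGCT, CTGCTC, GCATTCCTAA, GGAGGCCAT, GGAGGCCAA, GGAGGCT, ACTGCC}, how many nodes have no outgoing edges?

Leaves are exactly the stored words that no other stored word extends.
Those words: "ACTGCC", "CTGCAC", "CTGCTC", "CTGTTGCT", "GCAC", "GCATTACATA", "GCATTCCTAA", "GGAGGAAG", "GGAGGCCAA", "GGAGGCCAT", "GGAGGCT"
Leaf count: 11

11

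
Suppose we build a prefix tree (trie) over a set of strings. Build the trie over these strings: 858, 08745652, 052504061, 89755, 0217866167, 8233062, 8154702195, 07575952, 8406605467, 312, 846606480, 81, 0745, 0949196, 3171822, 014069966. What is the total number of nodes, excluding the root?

94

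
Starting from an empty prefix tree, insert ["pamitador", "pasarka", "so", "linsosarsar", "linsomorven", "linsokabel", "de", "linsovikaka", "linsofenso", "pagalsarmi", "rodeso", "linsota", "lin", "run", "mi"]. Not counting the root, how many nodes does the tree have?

Trace insertions, counting only characters that open a new branch:
  "pamitador" → 9 new (p, a, m, i, t, a, d, o, r)
  "pasarka" → prefix "pa" already present; 5 new (s, a, r, k, a)
  "so" → 2 new (s, o)
  "linsosarsar" → 11 new (l, i, n, s, o, s, a, r, s, a, r)
  "linsomorven" → prefix "linso" already present; 6 new (m, o, r, v, e, n)
  "linsokabel" → prefix "linso" already present; 5 new (k, a, b, e, l)
  "de" → 2 new (d, e)
  "linsovikaka" → prefix "linso" already present; 6 new (v, i, k, a, k, a)
  "linsofenso" → prefix "linso" already present; 5 new (f, e, n, s, o)
  "pagalsarmi" → prefix "pa" already present; 8 new (g, a, l, s, a, r, m, i)
  "rodeso" → 6 new (r, o, d, e, s, o)
  "linsota" → prefix "linso" already present; 2 new (t, a)
  "lin" → prefix "lin" already present; 0 new (none)
  "run" → prefix "r" already present; 2 new (u, n)
  "mi" → 2 new (m, i)
Total nodes = 9 + 5 + 2 + 11 + 6 + 5 + 2 + 6 + 5 + 8 + 6 + 2 + 0 + 2 + 2 = 71

71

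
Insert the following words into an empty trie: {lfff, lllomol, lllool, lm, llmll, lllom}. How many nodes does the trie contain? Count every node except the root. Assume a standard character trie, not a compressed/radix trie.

Trace insertions, counting only characters that open a new branch:
  "lfff" → 4 new (l, f, f, f)
  "lllomol" → prefix "l" already present; 6 new (l, l, o, m, o, l)
  "lllool" → prefix "lllo" already present; 2 new (o, l)
  "lm" → prefix "l" already present; 1 new (m)
  "llmll" → prefix "ll" already present; 3 new (m, l, l)
  "lllom" → prefix "lllom" already present; 0 new (none)
Total nodes = 4 + 6 + 2 + 1 + 3 + 0 = 16

16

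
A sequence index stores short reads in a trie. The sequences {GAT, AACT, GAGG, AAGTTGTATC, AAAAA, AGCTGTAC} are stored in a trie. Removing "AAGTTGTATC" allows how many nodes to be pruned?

8

After clearing the end-marker at "AAGTTGTATC", prune upward until reaching a node still needed by another word.
The suffix "GTTGTATC" (8 nodes) is used only by "AAGTTGTATC"; the node for "AA" still has the child "C", so pruning stops there.
Nodes removed: 8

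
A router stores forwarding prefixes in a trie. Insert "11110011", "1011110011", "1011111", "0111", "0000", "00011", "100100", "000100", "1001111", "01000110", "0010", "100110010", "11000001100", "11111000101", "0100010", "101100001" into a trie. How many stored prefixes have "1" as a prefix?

9

Traverse to the node for "1", then collect every word in that subtree.
Matches: "100100", "100110010", "1001111", "101100001", "1011110011", "1011111", "11000001100", "11110011", "11111000101"
Count: 9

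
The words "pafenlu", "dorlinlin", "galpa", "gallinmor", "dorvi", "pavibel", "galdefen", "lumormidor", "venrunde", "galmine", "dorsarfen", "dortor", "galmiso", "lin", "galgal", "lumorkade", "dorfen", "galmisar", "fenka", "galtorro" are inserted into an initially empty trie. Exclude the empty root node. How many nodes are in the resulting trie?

Count nodes per top-level branch (shared prefixes stored once):
  'd'-branch (dorfen, dorlinlin, dorsarfen, dortor, dorvi): 23 nodes
  'f'-branch (fenka): 5 nodes
  'g'-branch (galdefen, galgal, gallinmor, galmine, galmisar, galmiso, galpa, galtorro): 32 nodes
  'l'-branch (lin, lumorkade, lumormidor): 16 nodes
  'p'-branch (pafenlu, pavibel): 12 nodes
  'v'-branch (venrunde): 8 nodes
Sum: 96

96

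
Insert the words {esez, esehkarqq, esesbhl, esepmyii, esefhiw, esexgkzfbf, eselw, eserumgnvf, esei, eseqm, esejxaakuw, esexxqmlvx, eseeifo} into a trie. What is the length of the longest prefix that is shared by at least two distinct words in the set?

Look for the deepest trie node that still has at least two words in its subtree.
e.g. "esexgkzfbf" and "esexxqmlvx" share the prefix "esex" of length 4; no pair shares a longer one.
Longest shared-prefix length: 4

4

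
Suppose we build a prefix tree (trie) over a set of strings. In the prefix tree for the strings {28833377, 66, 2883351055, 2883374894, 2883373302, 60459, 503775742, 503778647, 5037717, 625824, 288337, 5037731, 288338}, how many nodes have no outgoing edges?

Leaves are exactly the stored words that no other stored word extends.
Those words: "28833377", "2883351055", "2883373302", "2883374894", "288338", "5037717", "5037731", "503775742", "503778647", "60459", "625824", "66"
Leaf count: 12

12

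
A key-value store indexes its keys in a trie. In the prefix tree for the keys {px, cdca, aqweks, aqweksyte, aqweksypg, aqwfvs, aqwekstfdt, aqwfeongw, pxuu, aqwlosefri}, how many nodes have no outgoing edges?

A leaf is a node with no children — equivalently, the end of a word that is not a proper prefix of any other stored word.
Those words: "aqwekstfdt", "aqweksypg", "aqweksyte", "aqwfeongw", "aqwfvs", "aqwlosefri", "cdca", "pxuu"
Leaf count: 8

8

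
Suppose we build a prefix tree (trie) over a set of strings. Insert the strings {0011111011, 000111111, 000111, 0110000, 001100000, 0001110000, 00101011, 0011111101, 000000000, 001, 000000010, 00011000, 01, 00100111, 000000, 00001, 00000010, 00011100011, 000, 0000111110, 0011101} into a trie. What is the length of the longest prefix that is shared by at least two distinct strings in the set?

9

The deepest shared node is where two words last agree before diverging.
"0001110000" and "00011100011" agree on "000111000" (9 characters) before diverging; nothing deeper is shared.
Longest shared-prefix length: 9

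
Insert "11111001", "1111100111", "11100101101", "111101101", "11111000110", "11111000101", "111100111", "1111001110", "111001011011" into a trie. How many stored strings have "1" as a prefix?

9

Traverse to the node for "1", then collect every word in that subtree.
Words under "1": 11100101101, 111001011011, 111100111, 1111001110, 111101101, 11111000101, 11111000110, 11111001, 1111100111
Count: 9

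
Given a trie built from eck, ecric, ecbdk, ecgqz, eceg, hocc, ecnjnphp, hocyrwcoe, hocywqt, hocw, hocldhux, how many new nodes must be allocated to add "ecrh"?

"ecr" is already a path in the trie; the remaining "h" must be added.
So 4 − 3 = 1 new nodes.

1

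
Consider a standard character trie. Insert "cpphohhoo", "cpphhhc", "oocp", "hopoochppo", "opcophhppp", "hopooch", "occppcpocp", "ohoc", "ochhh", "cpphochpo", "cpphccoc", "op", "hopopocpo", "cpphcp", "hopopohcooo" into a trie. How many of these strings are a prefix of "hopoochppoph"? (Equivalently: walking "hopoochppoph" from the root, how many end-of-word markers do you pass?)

Check each prefix of "hopoochppoph" against the stored set — each match is an end-marker on the path.
Prefixes of the query that are stored words: "hopooch", "hopoochppo"
Count: 2

2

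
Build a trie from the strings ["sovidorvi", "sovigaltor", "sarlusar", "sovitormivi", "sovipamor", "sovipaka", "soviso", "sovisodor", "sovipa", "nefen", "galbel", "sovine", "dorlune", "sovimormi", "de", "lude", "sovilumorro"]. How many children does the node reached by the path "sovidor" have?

1

Follow the path "sovidor" to its node, then look at its outgoing edges.
Characters that immediately follow "sovidor" among the stored strings: {v}.
That node has 1 child edge.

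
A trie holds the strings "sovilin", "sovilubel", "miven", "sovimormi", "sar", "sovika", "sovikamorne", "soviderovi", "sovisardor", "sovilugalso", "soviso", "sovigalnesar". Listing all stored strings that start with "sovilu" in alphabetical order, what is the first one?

DFS of the "sovilu" subtree visits, in order: "sovilubel", "sovilugalso"
The 1st is sovilubel.

sovilubel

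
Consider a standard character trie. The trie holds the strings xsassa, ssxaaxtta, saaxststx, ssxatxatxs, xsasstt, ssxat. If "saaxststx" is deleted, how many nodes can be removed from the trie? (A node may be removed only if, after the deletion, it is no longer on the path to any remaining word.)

Walk "saaxststx" from the leaf back toward the root, removing each node that no remaining word uses.
The suffix "aaxststx" (8 nodes) is used only by "saaxststx"; the node for "s" still has the child "s", so pruning stops there.
Nodes removed: 8

8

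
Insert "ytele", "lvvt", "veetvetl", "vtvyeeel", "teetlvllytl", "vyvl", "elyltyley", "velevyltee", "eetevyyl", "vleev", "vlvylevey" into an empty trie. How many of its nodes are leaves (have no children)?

11

A leaf is a node with no children — equivalently, the end of a word that is not a proper prefix of any other stored word.
Those words: "eetevyyl", "elyltyley", "lvvt", "teetlvllytl", "veetvetl", "velevyltee", "vleev", "vlvylevey", "vtvyeeel", "vyvl", "ytele"
Leaf count: 11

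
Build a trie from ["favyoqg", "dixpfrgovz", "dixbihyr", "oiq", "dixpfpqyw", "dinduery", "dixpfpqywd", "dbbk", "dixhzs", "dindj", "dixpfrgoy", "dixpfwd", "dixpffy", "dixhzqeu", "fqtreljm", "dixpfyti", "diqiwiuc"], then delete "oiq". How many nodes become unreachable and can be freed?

After clearing the end-marker at "oiq", prune upward until reaching a node still needed by another word.
No other word shares any prefix with "oiq", so all 3 of its nodes go.
Nodes removed: 3

3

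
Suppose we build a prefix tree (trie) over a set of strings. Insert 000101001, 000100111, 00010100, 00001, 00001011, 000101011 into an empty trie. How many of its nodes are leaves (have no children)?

4

A leaf is a node with no children — equivalently, the end of a word that is not a proper prefix of any other stored word.
Those words: "00001011", "000100111", "000101001", "000101011"
Leaf count: 4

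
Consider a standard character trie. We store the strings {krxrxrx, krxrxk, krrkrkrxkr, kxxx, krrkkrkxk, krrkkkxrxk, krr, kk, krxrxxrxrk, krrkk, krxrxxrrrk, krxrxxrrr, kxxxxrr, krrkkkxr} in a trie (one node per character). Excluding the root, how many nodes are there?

41

Count nodes per top-level branch (shared prefixes stored once):
  'k'-branch (kk, krr, krrkk, krrkkkxr, krrkkkxrxk, krrkkrkxk, krrkrkrxkr, krxrxk, krxrxrx, krxrxxrrr, krxrxxrrrk, krxrxxrxrk, kxxx, kxxxxrr): 41 nodes
Sum: 41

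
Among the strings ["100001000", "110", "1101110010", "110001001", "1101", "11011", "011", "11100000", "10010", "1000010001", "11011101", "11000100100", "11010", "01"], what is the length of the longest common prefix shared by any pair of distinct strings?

9

Equivalently: take the maximum, over all pairs, of their longest common prefix length.
"100001000" and "1000010001" agree on "100001000" (9 characters) before diverging; nothing deeper is shared.
Longest shared-prefix length: 9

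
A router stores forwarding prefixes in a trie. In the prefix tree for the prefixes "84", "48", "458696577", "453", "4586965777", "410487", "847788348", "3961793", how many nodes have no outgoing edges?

6

A leaf is a node with no children — equivalently, the end of a word that is not a proper prefix of any other stored word.
Those words: "3961793", "410487", "453", "4586965777", "48", "847788348"
Leaf count: 6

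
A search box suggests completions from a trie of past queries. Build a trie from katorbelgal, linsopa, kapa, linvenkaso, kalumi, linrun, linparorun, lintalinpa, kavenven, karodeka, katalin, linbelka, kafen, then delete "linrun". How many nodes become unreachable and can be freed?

3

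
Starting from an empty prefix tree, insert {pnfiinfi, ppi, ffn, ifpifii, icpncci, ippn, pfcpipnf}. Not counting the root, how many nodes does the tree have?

For each word, the new-node count is its length minus the longest prefix already in the trie:
  "pnfiinfi" → 8 new (p, n, f, i, i, n, f, i)
  "ppi" → prefix "p" already present; 2 new (p, i)
  "ffn" → 3 new (f, f, n)
  "ifpifii" → 7 new (i, f, p, i, f, i, i)
  "icpncci" → prefix "i" already present; 6 new (c, p, n, c, c, i)
  "ippn" → prefix "i" already present; 3 new (p, p, n)
  "pfcpipnf" → prefix "p" already present; 7 new (f, c, p, i, p, n, f)
Total nodes = 8 + 2 + 3 + 7 + 6 + 3 + 7 = 36

36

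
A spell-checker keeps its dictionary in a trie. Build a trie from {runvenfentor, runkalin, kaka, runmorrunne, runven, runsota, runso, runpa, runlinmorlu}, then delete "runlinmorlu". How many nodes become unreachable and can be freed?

A node on "runlinmorlu"'s path can go only if nothing else ends at it or branches off below it.
The suffix "linmorlu" (8 nodes) is used only by "runlinmorlu"; the node for "run" still has the child "v", so pruning stops there.
Nodes removed: 8

8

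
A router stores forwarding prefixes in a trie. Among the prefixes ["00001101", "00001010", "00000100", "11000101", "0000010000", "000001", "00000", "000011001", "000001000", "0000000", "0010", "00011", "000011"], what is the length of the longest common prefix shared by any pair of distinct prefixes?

Look for the deepest trie node that still has at least two words in its subtree.
e.g. "000001000" and "0000010000" share the prefix "000001000" of length 9; no pair shares a longer one.
Longest shared-prefix length: 9

9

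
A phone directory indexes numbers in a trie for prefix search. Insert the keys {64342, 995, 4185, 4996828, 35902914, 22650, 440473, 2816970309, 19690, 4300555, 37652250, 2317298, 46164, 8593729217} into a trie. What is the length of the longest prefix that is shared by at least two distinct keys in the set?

1

Equivalently: take the maximum, over all pairs, of their longest common prefix length.
e.g. "22650" and "2317298" share the prefix "2" of length 1; no pair shares a longer one.
Longest shared-prefix length: 1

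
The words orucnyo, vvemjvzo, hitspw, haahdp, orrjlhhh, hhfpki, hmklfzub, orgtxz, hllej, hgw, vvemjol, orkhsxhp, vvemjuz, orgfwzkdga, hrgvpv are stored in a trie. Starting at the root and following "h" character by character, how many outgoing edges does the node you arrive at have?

7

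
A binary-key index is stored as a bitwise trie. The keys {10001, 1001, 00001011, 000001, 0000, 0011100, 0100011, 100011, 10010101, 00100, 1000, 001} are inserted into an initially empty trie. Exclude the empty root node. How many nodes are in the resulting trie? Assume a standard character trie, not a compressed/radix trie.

34

For each word, the new-node count is its length minus the longest prefix already in the trie:
  "10001" → 5 new (1, 0, 0, 0, 1)
  "1001" → prefix "100" already present; 1 new (1)
  "00001011" → 8 new (0, 0, 0, 0, 1, 0, 1, 1)
  "000001" → prefix "0000" already present; 2 new (0, 1)
  "0000" → prefix "0000" already present; 0 new (none)
  "0011100" → prefix "00" already present; 5 new (1, 1, 1, 0, 0)
  "0100011" → prefix "0" already present; 6 new (1, 0, 0, 0, 1, 1)
  "100011" → prefix "10001" already present; 1 new (1)
  "10010101" → prefix "1001" already present; 4 new (0, 1, 0, 1)
  "00100" → prefix "001" already present; 2 new (0, 0)
  "1000" → prefix "1000" already present; 0 new (none)
  "001" → prefix "001" already present; 0 new (none)
Total nodes = 5 + 1 + 8 + 2 + 0 + 5 + 6 + 1 + 4 + 2 + 0 + 0 = 34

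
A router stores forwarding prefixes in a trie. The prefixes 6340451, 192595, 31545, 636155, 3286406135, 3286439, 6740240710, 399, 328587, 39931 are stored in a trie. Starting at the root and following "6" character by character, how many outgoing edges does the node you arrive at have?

2

The children of the "6" node are the distinct next characters among strings starting with "6".
Characters that immediately follow "6" among the stored strings: {3, 7}.
That node has 2 child edges.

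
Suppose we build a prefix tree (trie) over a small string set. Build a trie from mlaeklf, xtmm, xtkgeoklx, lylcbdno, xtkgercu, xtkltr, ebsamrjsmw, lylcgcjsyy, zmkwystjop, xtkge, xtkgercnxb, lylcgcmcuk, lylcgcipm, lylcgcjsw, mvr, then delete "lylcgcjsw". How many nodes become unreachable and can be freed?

1

Walk "lylcgcjsw" from the leaf back toward the root, removing each node that no remaining word uses.
The suffix "w" (1 node) is used only by "lylcgcjsw"; the node for "lylcgcjs" still has the child "y", so pruning stops there.
Nodes removed: 1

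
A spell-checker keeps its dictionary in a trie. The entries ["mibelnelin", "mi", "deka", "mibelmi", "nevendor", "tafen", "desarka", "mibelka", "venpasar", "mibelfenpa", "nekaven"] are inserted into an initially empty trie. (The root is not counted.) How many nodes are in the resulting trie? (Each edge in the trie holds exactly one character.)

54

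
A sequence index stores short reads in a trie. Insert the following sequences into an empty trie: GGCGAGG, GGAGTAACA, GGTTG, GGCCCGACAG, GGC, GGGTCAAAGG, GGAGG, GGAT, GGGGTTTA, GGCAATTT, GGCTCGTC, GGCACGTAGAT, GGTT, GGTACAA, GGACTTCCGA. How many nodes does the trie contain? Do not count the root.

67

Count nodes per top-level branch (shared prefixes stored once):
  'G'-branch (GGACTTCCGA, GGAGG, GGAGTAACA, GGAT, GGC, GGCAATTT, GGCACGTAGAT, GGCCCGACAG, GGCGAGG, GGCTCGTC, GGGGTTTA, GGGTCAAAGG, GGTACAA, GGTT, GGTTG): 67 nodes
Sum: 67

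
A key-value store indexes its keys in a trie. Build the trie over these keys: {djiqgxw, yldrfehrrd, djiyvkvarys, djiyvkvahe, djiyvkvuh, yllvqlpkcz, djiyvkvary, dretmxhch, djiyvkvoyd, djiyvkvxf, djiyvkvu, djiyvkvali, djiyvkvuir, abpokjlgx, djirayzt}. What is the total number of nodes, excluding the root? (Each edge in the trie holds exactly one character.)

68

Insert word by word; a character creates a node only if that edge doesn't already exist:
  "djiqgxw" → 7 new (d, j, i, q, g, x, w)
  "yldrfehrrd" → 10 new (y, l, d, r, f, e, h, r, r, d)
  "djiyvkvarys" → prefix "dji" already present; 8 new (y, v, k, v, a, r, y, s)
  "djiyvkvahe" → prefix "djiyvkva" already present; 2 new (h, e)
  "djiyvkvuh" → prefix "djiyvkv" already present; 2 new (u, h)
  "yllvqlpkcz" → prefix "yl" already present; 8 new (l, v, q, l, p, k, c, z)
  "djiyvkvary" → prefix "djiyvkvary" already present; 0 new (none)
  "dretmxhch" → prefix "d" already present; 8 new (r, e, t, m, x, h, c, h)
  "djiyvkvoyd" → prefix "djiyvkv" already present; 3 new (o, y, d)
  "djiyvkvxf" → prefix "djiyvkv" already present; 2 new (x, f)
  "djiyvkvu" → prefix "djiyvkvu" already present; 0 new (none)
  "djiyvkvali" → prefix "djiyvkva" already present; 2 new (l, i)
  "djiyvkvuir" → prefix "djiyvkvu" already present; 2 new (i, r)
  "abpokjlgx" → 9 new (a, b, p, o, k, j, l, g, x)
  "djirayzt" → prefix "dji" already present; 5 new (r, a, y, z, t)
Total nodes = 7 + 10 + 8 + 2 + 2 + 8 + 0 + 8 + 3 + 2 + 0 + 2 + 2 + 9 + 5 = 68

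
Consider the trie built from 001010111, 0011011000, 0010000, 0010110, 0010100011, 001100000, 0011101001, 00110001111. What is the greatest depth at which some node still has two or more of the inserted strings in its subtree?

Look for the deepest trie node that still has at least two words in its subtree.
"001100000" and "00110001111" agree on "0011000" (7 characters) before diverging; nothing deeper is shared.
Longest shared-prefix length: 7

7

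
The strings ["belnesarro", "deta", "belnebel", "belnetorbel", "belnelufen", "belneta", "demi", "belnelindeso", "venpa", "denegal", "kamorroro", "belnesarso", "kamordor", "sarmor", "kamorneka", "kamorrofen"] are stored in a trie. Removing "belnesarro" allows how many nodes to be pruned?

A node on "belnesarro"'s path can go only if nothing else ends at it or branches off below it.
The suffix "ro" (2 nodes) is used only by "belnesarro"; the node for "belnesar" still has the child "s", so pruning stops there.
Nodes removed: 2

2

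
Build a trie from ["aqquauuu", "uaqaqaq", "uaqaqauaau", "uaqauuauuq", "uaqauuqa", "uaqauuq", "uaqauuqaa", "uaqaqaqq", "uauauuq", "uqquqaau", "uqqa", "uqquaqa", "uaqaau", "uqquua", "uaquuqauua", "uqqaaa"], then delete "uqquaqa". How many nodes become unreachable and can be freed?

3

A node on "uqquaqa"'s path can go only if nothing else ends at it or branches off below it.
The suffix "aqa" (3 nodes) is used only by "uqquaqa"; the node for "uqqu" still has the child "q", so pruning stops there.
Nodes removed: 3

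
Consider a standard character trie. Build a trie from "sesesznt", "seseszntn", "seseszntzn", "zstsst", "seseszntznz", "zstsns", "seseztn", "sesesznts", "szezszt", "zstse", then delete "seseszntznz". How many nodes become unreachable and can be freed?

1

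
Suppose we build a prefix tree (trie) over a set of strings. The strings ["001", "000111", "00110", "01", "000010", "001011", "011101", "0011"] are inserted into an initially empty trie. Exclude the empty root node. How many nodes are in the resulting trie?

20

Trie structure (* marks end of a word):
(root)
└─ 0
   ├─ 0
   │  ├─ 0
   │  │  ├─ 0
   │  │  │  └─ 1
   │  │  │     └─ 0 *
   │  │  └─ 1
   │  │     └─ 1
   │  │        └─ 1 *
   │  └─ 1 *
   │     ├─ 0
   │     │  └─ 1
   │     │     └─ 1 *
   │     └─ 1 *
   │        └─ 0 *
   └─ 1 *
      └─ 1
         └─ 1
            └─ 0
               └─ 1 *
Counting every labelled node above: 20.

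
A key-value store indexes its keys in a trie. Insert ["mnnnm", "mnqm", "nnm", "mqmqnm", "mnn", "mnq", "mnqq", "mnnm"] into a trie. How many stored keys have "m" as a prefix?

7

Traverse to the node for "m", then collect every word in that subtree.
Matches: "mnn", "mnnm", "mnnnm", "mnq", "mnqm", "mnqq", "mqmqnm"
Count: 7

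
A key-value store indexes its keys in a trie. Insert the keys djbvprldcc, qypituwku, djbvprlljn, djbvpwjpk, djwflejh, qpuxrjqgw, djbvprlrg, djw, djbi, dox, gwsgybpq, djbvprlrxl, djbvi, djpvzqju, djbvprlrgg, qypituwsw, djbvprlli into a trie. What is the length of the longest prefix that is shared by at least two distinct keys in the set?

Look for the deepest trie node that still has at least two words in its subtree.
e.g. "djbvprlrg" and "djbvprlrgg" share the prefix "djbvprlrg" of length 9; no pair shares a longer one.
Longest shared-prefix length: 9

9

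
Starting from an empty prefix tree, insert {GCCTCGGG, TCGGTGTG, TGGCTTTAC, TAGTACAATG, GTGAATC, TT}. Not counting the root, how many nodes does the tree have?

Trace insertions, counting only characters that open a new branch:
  "GCCTCGGG" → 8 new (G, C, C, T, C, G, G, G)
  "TCGGTGTG" → 8 new (T, C, G, G, T, G, T, G)
  "TGGCTTTAC" → prefix "T" already present; 8 new (G, G, C, T, T, T, A, C)
  "TAGTACAATG" → prefix "T" already present; 9 new (A, G, T, A, C, A, A, T, G)
  "GTGAATC" → prefix "G" already present; 6 new (T, G, A, A, T, C)
  "TT" → prefix "T" already present; 1 new (T)
Total nodes = 8 + 8 + 8 + 9 + 6 + 1 = 40

40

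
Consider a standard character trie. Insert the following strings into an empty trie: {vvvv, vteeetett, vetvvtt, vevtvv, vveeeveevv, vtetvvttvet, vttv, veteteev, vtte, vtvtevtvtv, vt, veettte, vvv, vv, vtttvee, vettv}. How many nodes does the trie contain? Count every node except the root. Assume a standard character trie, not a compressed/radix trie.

Trace insertions, counting only characters that open a new branch:
  "vvvv" → 4 new (v, v, v, v)
  "vteeetett" → prefix "v" already present; 8 new (t, e, e, e, t, e, t, t)
  "vetvvtt" → prefix "v" already present; 6 new (e, t, v, v, t, t)
  "vevtvv" → prefix "ve" already present; 4 new (v, t, v, v)
  "vveeeveevv" → prefix "vv" already present; 8 new (e, e, e, v, e, e, v, v)
  "vtetvvttvet" → prefix "vte" already present; 8 new (t, v, v, t, t, v, e, t)
  "vttv" → prefix "vt" already present; 2 new (t, v)
  "veteteev" → prefix "vet" already present; 5 new (e, t, e, e, v)
  "vtte" → prefix "vtt" already present; 1 new (e)
  "vtvtevtvtv" → prefix "vt" already present; 8 new (v, t, e, v, t, v, t, v)
  "vt" → prefix "vt" already present; 0 new (none)
  "veettte" → prefix "ve" already present; 5 new (e, t, t, t, e)
  "vvv" → prefix "vvv" already present; 0 new (none)
  "vv" → prefix "vv" already present; 0 new (none)
  "vtttvee" → prefix "vtt" already present; 4 new (t, v, e, e)
  "vettv" → prefix "vet" already present; 2 new (t, v)
Total nodes = 4 + 8 + 6 + 4 + 8 + 8 + 2 + 5 + 1 + 8 + 0 + 5 + 0 + 0 + 4 + 2 = 65

65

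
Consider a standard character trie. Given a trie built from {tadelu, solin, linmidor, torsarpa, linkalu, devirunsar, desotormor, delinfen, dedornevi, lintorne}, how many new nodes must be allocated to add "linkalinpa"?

The longest prefix of "linkalinpa" already in the trie is "linkal" (length 6).
New nodes needed: |"linkalinpa"| − 6 = 10 − 6 = 4.

4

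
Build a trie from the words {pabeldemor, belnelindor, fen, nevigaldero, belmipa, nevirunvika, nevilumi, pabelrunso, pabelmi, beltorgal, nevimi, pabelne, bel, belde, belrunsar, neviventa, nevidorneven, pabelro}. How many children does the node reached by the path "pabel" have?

4

Follow the path "pabel" to its node, then look at its outgoing edges.
Characters that immediately follow "pabel" among the stored strings: {d, m, n, r}.
That node has 4 child edges.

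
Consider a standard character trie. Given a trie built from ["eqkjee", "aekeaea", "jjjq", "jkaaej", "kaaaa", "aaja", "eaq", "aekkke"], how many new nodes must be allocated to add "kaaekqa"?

4

The longest prefix of "kaaekqa" already in the trie is "kaa" (length 3).
New nodes needed: |"kaaekqa"| − 3 = 7 − 3 = 4.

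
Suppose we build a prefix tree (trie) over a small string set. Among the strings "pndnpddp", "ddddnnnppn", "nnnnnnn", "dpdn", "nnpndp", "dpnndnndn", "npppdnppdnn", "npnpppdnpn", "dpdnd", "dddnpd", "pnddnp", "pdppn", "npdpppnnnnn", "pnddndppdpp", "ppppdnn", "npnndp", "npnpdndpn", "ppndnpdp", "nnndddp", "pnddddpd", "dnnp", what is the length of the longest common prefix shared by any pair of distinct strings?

The deepest shared node is where two words last agree before diverging.
"pnddndppdpp" and "pnddnp" agree on "pnddn" (5 characters) before diverging; nothing deeper is shared.
Longest shared-prefix length: 5

5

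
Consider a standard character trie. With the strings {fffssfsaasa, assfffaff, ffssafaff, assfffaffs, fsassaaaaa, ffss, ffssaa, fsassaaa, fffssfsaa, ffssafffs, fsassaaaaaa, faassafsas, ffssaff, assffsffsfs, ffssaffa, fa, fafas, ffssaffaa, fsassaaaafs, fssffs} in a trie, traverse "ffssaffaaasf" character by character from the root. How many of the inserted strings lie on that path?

4

Traverse "ffssaffaaasf" character by character; count nodes along the way that are marked as word ends.
Prefixes of the query that are stored words: "ffss", "ffssaff", "ffssaffa", "ffssaffaa"
Count: 4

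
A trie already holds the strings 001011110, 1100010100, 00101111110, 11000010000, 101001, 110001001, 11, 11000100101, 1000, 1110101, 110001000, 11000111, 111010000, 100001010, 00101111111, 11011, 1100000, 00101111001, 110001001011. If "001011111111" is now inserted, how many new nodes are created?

1

"00101111111" is already a path in the trie; the remaining "1" must be added.
New nodes needed: |"001011111111"| − 11 = 12 − 11 = 1.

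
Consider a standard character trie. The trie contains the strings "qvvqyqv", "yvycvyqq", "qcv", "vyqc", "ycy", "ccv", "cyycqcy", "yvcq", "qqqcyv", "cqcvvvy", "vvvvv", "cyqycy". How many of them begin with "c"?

4

Filter for entries beginning with "c":
Words under "c": ccv, cqcvvvy, cyqycy, cyycqcy
Count: 4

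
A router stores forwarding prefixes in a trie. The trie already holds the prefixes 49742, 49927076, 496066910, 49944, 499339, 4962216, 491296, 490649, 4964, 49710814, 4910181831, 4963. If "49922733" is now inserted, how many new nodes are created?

"4992" is already a path in the trie; the remaining "2733" must be added.
Each of the 4 remaining characters creates one node.

4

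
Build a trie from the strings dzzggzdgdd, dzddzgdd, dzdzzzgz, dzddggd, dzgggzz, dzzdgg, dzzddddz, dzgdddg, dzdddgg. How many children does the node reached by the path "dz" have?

Walk "dz" from the root, arriving at one node.
Distinct next characters after "dz": d, g, z.
That node has 3 child edges.

3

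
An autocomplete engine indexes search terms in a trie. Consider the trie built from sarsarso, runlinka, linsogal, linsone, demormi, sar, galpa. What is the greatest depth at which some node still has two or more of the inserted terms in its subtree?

The deepest shared node is where two words last agree before diverging.
"linsogal" and "linsone" agree on "linso" (5 characters) before diverging; nothing deeper is shared.
Longest shared-prefix length: 5

5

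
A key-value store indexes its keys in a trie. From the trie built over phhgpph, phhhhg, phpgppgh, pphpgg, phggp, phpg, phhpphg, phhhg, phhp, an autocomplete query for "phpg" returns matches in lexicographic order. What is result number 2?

phpgppgh

Filter for "phpg…" and sort: "phpg", "phpgppgh"
Position 2: phpgppgh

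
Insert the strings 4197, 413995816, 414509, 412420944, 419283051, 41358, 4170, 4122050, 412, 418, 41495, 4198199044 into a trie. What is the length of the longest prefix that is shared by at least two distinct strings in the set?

3

Equivalently: take the maximum, over all pairs, of their longest common prefix length.
e.g. "412" and "4122050" share the prefix "412" of length 3; no pair shares a longer one.
Longest shared-prefix length: 3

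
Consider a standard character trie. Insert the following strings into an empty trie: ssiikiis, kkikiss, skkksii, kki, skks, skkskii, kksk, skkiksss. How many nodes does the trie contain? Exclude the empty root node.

32

Trie structure (* marks end of a word):
(root)
├─ k
│  └─ k
│     ├─ i *
│     │  └─ k
│     │     └─ i
│     │        └─ s
│     │           └─ s *
│     └─ s
│        └─ k *
└─ s
   ├─ k
   │  └─ k
   │     ├─ i
   │     │  └─ k
   │     │     └─ s
   │     │        └─ s
   │     │           └─ s *
   │     ├─ k
   │     │  └─ s
   │     │     └─ i
   │     │        └─ i *
   │     └─ s *
   │        └─ k
   │           └─ i
   │              └─ i *
   └─ s
      └─ i
         └─ i
            └─ k
               └─ i
                  └─ i
                     └─ s *
Counting every labelled node above: 32.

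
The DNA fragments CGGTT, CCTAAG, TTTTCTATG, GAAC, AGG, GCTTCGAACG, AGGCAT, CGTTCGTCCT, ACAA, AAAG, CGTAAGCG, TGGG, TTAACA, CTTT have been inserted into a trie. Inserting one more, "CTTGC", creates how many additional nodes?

2

Walking "CTTGC" from the root, the first 3 characters ("CTT") follow existing edges; "G" is the first miss.
So 5 − 3 = 2 new nodes.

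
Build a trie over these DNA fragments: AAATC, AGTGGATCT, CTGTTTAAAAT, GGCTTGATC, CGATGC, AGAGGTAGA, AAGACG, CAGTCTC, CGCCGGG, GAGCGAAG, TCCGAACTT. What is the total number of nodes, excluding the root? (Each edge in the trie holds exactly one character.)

Count nodes per top-level branch (shared prefixes stored once):
  'A'-branch (AAATC, AAGACG, AGAGGTAGA, AGTGGATCT): 24 nodes
  'C'-branch (CAGTCTC, CGATGC, CGCCGGG, CTGTTTAAAAT): 27 nodes
  'G'-branch (GAGCGAAG, GGCTTGATC): 16 nodes
  'T'-branch (TCCGAACTT): 9 nodes
Sum: 76

76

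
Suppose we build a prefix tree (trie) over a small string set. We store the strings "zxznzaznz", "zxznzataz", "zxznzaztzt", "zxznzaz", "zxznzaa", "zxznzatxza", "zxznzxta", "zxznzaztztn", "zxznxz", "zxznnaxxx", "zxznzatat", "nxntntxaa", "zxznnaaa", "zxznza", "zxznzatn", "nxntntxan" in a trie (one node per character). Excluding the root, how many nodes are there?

For each word, the new-node count is its length minus the longest prefix already in the trie:
  "zxznzaznz" → 9 new (z, x, z, n, z, a, z, n, z)
  "zxznzataz" → prefix "zxznza" already present; 3 new (t, a, z)
  "zxznzaztzt" → prefix "zxznzaz" already present; 3 new (t, z, t)
  "zxznzaz" → prefix "zxznzaz" already present; 0 new (none)
  "zxznzaa" → prefix "zxznza" already present; 1 new (a)
  "zxznzatxza" → prefix "zxznzat" already present; 3 new (x, z, a)
  "zxznzxta" → prefix "zxznz" already present; 3 new (x, t, a)
  "zxznzaztztn" → prefix "zxznzaztzt" already present; 1 new (n)
  "zxznxz" → prefix "zxzn" already present; 2 new (x, z)
  "zxznnaxxx" → prefix "zxzn" already present; 5 new (n, a, x, x, x)
  "zxznzatat" → prefix "zxznzata" already present; 1 new (t)
  "nxntntxaa" → 9 new (n, x, n, t, n, t, x, a, a)
  "zxznnaaa" → prefix "zxznna" already present; 2 new (a, a)
  "zxznza" → prefix "zxznza" already present; 0 new (none)
  "zxznzatn" → prefix "zxznzat" already present; 1 new (n)
  "nxntntxan" → prefix "nxntntxa" already present; 1 new (n)
Total nodes = 9 + 3 + 3 + 0 + 1 + 3 + 3 + 1 + 2 + 5 + 1 + 9 + 2 + 0 + 1 + 1 = 44

44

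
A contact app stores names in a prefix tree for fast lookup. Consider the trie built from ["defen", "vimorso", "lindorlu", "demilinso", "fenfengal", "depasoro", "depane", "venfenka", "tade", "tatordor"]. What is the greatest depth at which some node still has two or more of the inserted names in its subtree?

4

Look for the deepest trie node that still has at least two words in its subtree.
"depane" and "depasoro" agree on "depa" (4 characters) before diverging; nothing deeper is shared.
Longest shared-prefix length: 4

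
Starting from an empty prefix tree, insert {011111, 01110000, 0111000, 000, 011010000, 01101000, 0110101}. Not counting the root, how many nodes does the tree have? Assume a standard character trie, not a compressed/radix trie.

19

Trie structure (* marks end of a word):
(root)
└─ 0
   ├─ 0
   │  └─ 0 *
   └─ 1
      └─ 1
         ├─ 0
         │  └─ 1
         │     └─ 0
         │        ├─ 0
         │        │  └─ 0 *
         │        │     └─ 0 *
         │        └─ 1 *
         └─ 1
            ├─ 0
            │  └─ 0
            │     └─ 0 *
            │        └─ 0 *
            └─ 1
               └─ 1 *
Counting every labelled node above: 19.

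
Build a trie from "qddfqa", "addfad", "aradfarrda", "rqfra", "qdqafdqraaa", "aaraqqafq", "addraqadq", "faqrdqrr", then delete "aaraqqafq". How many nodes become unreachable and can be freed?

8

After clearing the end-marker at "aaraqqafq", prune upward until reaching a node still needed by another word.
The suffix "araqqafq" (8 nodes) is used only by "aaraqqafq"; the node for "a" still has the child "d", so pruning stops there.
Nodes removed: 8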